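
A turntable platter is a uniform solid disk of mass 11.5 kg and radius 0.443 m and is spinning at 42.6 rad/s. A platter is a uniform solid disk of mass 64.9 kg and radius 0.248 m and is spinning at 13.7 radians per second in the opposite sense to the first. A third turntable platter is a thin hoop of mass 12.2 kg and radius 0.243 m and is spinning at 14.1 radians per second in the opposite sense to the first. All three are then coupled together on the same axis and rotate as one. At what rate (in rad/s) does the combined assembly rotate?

The coupling torques are internal; angular momentum about the shared axis is conserved.
Moments of inertia: I_A = ½(11.5)(0.443)² = 1.128 kg·m²; I_B = ½(64.9)(0.248)² = 1.996 kg·m²; I_C = (12.2)(0.243)² = 0.7204 kg·m².
Taking A's sense as positive: L = (1.128)(42.6) − (1.996)(13.7) − (0.7204)(14.1) = 10.57 kg·m²·rad/s.
Combined I = 1.128 + 1.996 + 0.7204 = 3.845 kg·m².
ω_f = L / I = 10.57 / 3.845 = 2.750 rad/s.

|ω_f| ≈ 2.75 rad/s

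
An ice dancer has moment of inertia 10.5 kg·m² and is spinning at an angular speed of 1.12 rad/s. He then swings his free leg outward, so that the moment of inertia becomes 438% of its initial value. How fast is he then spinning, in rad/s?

No external torque acts about the spin axis, so angular momentum is conserved.
I₂ = 4.38 × 10.5 = 45.99 kg·m².
ω₂ = I₁ω₁ / I₂ = (10.50)(1.12 rad/s) / (45.99) = 0.2557 rad/s.

ω₂ ≈ 0.256 rad/s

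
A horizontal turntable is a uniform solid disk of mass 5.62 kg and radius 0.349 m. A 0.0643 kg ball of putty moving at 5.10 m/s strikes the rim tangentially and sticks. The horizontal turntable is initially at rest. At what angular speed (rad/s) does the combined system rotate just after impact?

The axle reaction passes through the axle and exerts no torque about it; angular momentum about the axle is conserved through the impact.
I_p = ½(5.62)(0.349)² = 0.3423 kg·m². Taking the sense of the ball of putty's angular momentum as positive, L_{ball} = m v R = (0.0643)(5.10)(0.349) = 0.1144 kg·m²/s.
L_i = 0 + 0.1144 = 0.1144 kg·m²/s.
After sticking, I_f = I_p + m R² = 0.3423 + (0.0643)(0.349)² = 0.3501 kg·m².
ω_f = L_i / I_f = 0.1144 / 0.3501 = 0.3269 rad/s.

|ω_f| ≈ 0.327 rad/s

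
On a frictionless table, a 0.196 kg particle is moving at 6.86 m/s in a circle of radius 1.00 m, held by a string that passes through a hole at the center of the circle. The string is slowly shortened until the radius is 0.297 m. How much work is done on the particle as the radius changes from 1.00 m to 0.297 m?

W ≈ 47.7 J

Central (radial) force ⇒ zero torque about the center ⇒ m v r is constant.
v₂ = v₁ r₁ / r₂ = (6.86)(1.00) / (0.297) = 23.10 m/s.
W = ΔKE = ½m(v₂² − v₁²) = 47.67 J.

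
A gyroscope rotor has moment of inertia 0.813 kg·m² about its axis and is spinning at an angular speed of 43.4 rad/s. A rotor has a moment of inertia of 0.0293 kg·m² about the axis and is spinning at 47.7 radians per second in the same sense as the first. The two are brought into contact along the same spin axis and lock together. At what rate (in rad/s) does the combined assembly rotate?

No external torque acts about the common axis, so total angular momentum is conserved.
Taking A's sense as positive: L = (0.8130)(43.4) + (0.02930)(47.7) = 36.68 kg·m²·rad/s.
Combined I = 0.8130 + 0.02930 = 0.8423 kg·m².
ω_f = L / I = 36.68 / 0.8423 = 43.55 rad/s.

|ω_f| ≈ 43.5 rad/s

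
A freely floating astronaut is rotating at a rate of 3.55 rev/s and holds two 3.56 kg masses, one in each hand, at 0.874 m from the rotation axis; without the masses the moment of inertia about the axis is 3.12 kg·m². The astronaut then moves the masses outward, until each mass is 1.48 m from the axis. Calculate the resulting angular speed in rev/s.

ω₂ ≈ 1.62 rev/s

With no external torque about the axis, L is conserved: I₁ω₁ = I₂ω₂.
I₁ = 3.12 + 2(3.56)(0.874)² = 8.559 kg·m²; I₂ = 3.12 + 2(3.56)(1.48)² = 18.72 kg·m².
ω₂ = I₁ω₁ / I₂ = (8.559)(3.55 rev/s) / (18.72) = 1.623 rev/s.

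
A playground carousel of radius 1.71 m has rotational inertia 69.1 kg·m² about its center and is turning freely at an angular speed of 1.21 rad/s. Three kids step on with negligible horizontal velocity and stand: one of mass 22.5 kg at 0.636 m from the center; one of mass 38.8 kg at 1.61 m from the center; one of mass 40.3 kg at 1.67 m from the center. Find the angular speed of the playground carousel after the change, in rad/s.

No external torque acts about the center; L_before = L_after.
Added inertia Σmr² = (22.5)(0.636)² + (38.8)(1.61)² + (40.3)(1.67)² = 222.1 kg·m²; I_f = 69.10 + 222.1 = 291.2 kg·m².
ω_f = I_p ω_i / I_f = (69.10)(1.21) / 291.2 = 0.2872 rad/s.

ω_f ≈ 0.287 rad/s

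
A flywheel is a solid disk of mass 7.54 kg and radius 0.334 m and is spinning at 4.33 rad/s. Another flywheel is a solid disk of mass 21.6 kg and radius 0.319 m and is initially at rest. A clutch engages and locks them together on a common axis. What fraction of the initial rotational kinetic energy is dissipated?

The coupling torques are internal; angular momentum about the shared axis is conserved.
Moments of inertia: I_A = ½(7.54)(0.334)² = 0.4206 kg·m²; I_B = ½(21.6)(0.319)² = 1.099 kg·m².
Taking A's sense as positive: L = (0.4206)(4.33) = 1.821 kg·m²·rad/s.
Combined I = 0.4206 + 1.099 = 1.520 kg·m².
ω_f = L / I = 1.821 / 1.520 = 1.198 rad/s.
KE_i = ½ΣIω² = 3.943 J; KE_f = ½(1.520)(1.198)² = 1.091 J.
Fraction dissipated = (KE_i − KE_f)/KE_i = 0.7232.

fraction ≈ 0.723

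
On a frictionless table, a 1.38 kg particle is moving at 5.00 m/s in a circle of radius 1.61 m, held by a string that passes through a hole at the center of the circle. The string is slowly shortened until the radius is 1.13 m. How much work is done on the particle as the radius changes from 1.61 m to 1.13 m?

Central (radial) force ⇒ zero torque about the center ⇒ m v r is constant.
v₂ = v₁ r₁ / r₂ = (5.00)(1.61) / (1.13) = 7.124 m/s.
W = ΔKE = ½m(v₂² − v₁²) = 17.77 J.

W ≈ 17.8 J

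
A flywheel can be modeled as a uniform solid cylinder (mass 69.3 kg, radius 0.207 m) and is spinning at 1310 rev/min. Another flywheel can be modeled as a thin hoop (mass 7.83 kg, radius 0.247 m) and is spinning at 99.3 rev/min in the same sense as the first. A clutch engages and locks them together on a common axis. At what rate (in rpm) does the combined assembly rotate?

The coupling torques are internal; angular momentum about the shared axis is conserved.
Moments of inertia: I_A = ½(69.3)(0.207)² = 1.485 kg·m²; I_B = (7.83)(0.247)² = 0.4777 kg·m².
Taking A's sense as positive: L = (1.485)(1310) + (0.4777)(99.3) = 1992 kg·m²·rpm.
Combined I = 1.485 + 0.4777 = 1.962 kg·m².
ω_f = L / I = 1992 / 1.962 = 1015 rpm.

|ω_f| ≈ 1020 rpm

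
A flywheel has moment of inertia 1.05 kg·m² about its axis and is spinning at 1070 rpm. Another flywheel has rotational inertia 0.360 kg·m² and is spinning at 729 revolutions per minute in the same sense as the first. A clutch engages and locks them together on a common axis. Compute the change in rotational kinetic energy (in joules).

The coupling torques are internal; angular momentum about the shared axis is conserved.
Taking A's sense as positive: L = (1.050)(1070) + (0.3600)(729) = 1386 kg·m²·rpm.
Combined I = 1.050 + 0.3600 = 1.410 kg·m².
ω_f = L / I = 1386 / 1.410 = 982.9 rpm.
KE_i = ½ΣIω² = 7641 J; KE_f = ½(1.410)(102.9)² = 7470 J.

ΔKE ≈ -171 J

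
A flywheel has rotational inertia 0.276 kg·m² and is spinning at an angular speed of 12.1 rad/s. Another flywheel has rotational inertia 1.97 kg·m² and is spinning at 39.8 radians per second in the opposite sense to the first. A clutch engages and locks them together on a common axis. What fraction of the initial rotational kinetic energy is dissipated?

The coupling torques are internal; angular momentum about the shared axis is conserved.
Taking A's sense as positive: L = (0.2760)(12.1) − (1.970)(39.8) = -75.07 kg·m²·rad/s.
Combined I = 0.2760 + 1.970 = 2.246 kg·m².
ω_f = L / I = -75.07 / 2.246 = -33.42 rad/s.
KE_i = ½ΣIω² = 1580 J; KE_f = ½(2.246)(33.42)² = 1254 J.
Fraction dissipated = (KE_i − KE_f)/KE_i = 0.2063.

fraction ≈ 0.206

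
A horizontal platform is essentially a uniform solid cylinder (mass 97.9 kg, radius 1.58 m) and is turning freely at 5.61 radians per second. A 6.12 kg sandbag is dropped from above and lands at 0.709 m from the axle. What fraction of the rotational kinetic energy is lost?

fraction ≈ 0.0246

No external torque acts about the axle; L_before = L_after.
I_p = ½(97.9)(1.58)² = 122.2 kg·m².
Added inertia Σmr² = (6.12)(0.709)² = 3.076 kg·m²; I_f = 122.2 + 3.076 = 125.3 kg·m².
ω_f = I_p ω_i / I_f = (122.2)(5.61) / 125.3 = 5.472 rad/s.
KE_i = ½(122.2)(5.610 rad/s)² = 1923 J; KE_f = ½(125.3)(5.472)² = 1876 J.
Fraction lost = 0.02456.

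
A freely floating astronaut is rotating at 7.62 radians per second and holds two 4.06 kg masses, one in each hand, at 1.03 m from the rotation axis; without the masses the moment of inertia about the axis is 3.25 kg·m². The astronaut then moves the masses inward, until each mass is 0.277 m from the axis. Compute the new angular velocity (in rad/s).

No external torque acts about the spin axis, so angular momentum is conserved.
I₁ = 3.25 + 2(4.06)(1.03)² = 11.86 kg·m²; I₂ = 3.25 + 2(4.06)(0.277)² = 3.873 kg·m².
ω₂ = I₁ω₁ / I₂ = (11.86)(7.62 rad/s) / (3.873) = 23.34 rad/s.

ω₂ ≈ 23.3 rad/s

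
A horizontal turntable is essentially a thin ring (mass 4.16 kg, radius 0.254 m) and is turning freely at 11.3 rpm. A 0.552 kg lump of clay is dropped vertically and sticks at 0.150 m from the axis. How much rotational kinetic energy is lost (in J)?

No external torque acts about the axis; L_before = L_after.
I_p = (4.16)(0.254)² = 0.2684 kg·m².
Added inertia Σmr² = (0.552)(0.150)² = 0.01242 kg·m²; I_f = 0.2684 + 0.01242 = 0.2808 kg·m².
ω_f = I_p ω_i / I_f = (0.2684)(11.3) / 0.2808 = 10.80 rpm.
KE_i = ½(0.2684)(1.183 rad/s)² = 0.1879 J; KE_f = ½(0.2808)(1.131)² = 0.1796 J.

energy lost ≈ 0.00831 J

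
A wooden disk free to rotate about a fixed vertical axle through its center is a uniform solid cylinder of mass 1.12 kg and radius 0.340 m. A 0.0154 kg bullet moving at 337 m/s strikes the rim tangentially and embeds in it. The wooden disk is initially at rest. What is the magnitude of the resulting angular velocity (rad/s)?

The axle reaction passes through the axle and exerts no torque about it; angular momentum about the axle is conserved through the impact.
I_p = ½(1.12)(0.340)² = 0.06474 kg·m². Taking the sense of the bullet's angular momentum as positive, L_{bullet} = m v R = (0.0154)(337)(0.340) = 1.765 kg·m²/s.
L_i = 0 + 1.765 = 1.765 kg·m²/s.
After sticking, I_f = I_p + m R² = 0.06474 + (0.0154)(0.340)² = 0.06652 kg·m².
ω_f = L_i / I_f = 1.765 / 0.06652 = 26.53 rad/s.

|ω_f| ≈ 26.5 rad/s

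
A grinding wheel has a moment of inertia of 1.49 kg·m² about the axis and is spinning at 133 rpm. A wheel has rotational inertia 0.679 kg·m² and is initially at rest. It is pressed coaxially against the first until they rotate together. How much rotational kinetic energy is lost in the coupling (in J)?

No external torque acts about the common axis, so total angular momentum is conserved.
Taking A's sense as positive: L = (1.490)(133) = 198.2 kg·m²·rpm.
Combined I = 1.490 + 0.6790 = 2.169 kg·m².
ω_f = L / I = 198.2 / 2.169 = 91.36 rpm.
KE_i = ½ΣIω² = 144.5 J; KE_f = ½(2.169)(9.568)² = 99.28 J.

ΔKE lost ≈ 45.2 J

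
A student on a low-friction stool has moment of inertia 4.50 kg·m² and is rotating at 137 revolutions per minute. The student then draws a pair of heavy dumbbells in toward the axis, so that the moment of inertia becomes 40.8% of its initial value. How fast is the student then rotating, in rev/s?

No external torque acts about the spin axis, so angular momentum is conserved.
I₂ = 0.408 × 4.50 = 1.836 kg·m².
ω₂ = I₁ω₁ / I₂ = (4.500)(137 rpm) / (1.836) = 335.8 rpm = 5.596 rev/s.

ω₂ ≈ 5.60 rev/s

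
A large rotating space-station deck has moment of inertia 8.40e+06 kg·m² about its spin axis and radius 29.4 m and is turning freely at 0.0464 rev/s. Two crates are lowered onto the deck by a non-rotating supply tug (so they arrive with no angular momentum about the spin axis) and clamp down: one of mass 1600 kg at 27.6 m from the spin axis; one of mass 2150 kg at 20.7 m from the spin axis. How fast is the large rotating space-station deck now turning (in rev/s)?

ω_f ≈ 0.0370 rev/s

The added mass arrives with no angular momentum about the spin axis, and any external torque about the spin axis is negligible, so the system's angular momentum is conserved.
Added inertia Σmr² = (1600)(27.6)² + (2150)(20.7)² = 2.140e+06 kg·m²; I_f = 8.400e+06 + 2.140e+06 = 1.054e+07 kg·m².
ω_f = I_p ω_i / I_f = (8.400e+06)(0.0464) / 1.054e+07 = 0.03698 rev/s.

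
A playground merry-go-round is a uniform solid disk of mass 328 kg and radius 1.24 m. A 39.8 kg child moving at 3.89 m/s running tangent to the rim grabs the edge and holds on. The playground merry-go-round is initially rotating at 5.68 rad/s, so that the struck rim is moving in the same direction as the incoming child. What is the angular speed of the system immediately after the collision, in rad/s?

|ω_f| ≈ 5.18 rad/s

About the axle the impulsive forces during the collision are internal, so angular momentum about that axis is conserved.
I_p = ½(328)(1.24)² = 252.2 kg·m². Taking the sense of the child's angular momentum as positive, L_{child} = m v R = (39.8)(3.89)(1.24) = 192.0 kg·m²/s.
L_i = +I_p ω_p + m v R = +(252.2)(5.68) + 192.0 = 1624 kg·m²/s.
After sticking, I_f = I_p + m R² = 252.2 + (39.8)(1.24)² = 313.4 kg·m².
ω_f = L_i / I_f = 1624 / 313.4 = 5.183 rad/s.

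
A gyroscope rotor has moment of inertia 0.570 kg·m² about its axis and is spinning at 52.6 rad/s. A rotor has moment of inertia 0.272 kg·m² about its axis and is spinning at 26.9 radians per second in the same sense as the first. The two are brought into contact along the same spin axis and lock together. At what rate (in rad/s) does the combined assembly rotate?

|ω_f| ≈ 44.3 rad/s

The coupling torques are internal; angular momentum about the shared axis is conserved.
Taking A's sense as positive: L = (0.5700)(52.6) + (0.2720)(26.9) = 37.30 kg·m²·rad/s.
Combined I = 0.5700 + 0.2720 = 0.8420 kg·m².
ω_f = L / I = 37.30 / 0.8420 = 44.30 rad/s.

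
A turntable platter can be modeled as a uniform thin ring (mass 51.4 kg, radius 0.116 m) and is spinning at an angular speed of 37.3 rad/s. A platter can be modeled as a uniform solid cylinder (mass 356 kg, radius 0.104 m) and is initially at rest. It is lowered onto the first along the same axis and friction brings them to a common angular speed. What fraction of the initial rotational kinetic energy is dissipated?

The coupling torques are internal; angular momentum about the shared axis is conserved.
Moments of inertia: I_A = (51.4)(0.116)² = 0.6916 kg·m²; I_B = ½(356)(0.104)² = 1.925 kg·m².
Taking A's sense as positive: L = (0.6916)(37.3) = 25.80 kg·m²·rad/s.
Combined I = 0.6916 + 1.925 = 2.617 kg·m².
ω_f = L / I = 25.80 / 2.617 = 9.858 rad/s.
KE_i = ½ΣIω² = 481.1 J; KE_f = ½(2.617)(9.858)² = 127.2 J.
Fraction dissipated = (KE_i − KE_f)/KE_i = 0.7357.

fraction ≈ 0.736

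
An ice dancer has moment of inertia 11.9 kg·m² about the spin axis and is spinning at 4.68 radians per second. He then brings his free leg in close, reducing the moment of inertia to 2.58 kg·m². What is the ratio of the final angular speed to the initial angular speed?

ω₂/ω₁ ≈ 4.61

No external torque acts about the spin axis, so angular momentum is conserved.
ω₂/ω₁ = I₁/I₂ = 11.90 / 2.580 = 4.612.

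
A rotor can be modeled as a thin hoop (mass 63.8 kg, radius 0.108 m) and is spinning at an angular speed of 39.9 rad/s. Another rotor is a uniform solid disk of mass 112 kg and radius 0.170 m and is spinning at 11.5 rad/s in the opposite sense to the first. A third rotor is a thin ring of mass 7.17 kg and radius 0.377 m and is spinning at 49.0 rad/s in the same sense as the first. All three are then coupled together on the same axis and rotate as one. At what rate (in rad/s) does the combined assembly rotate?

No external torque acts about the common axis, so total angular momentum is conserved.
Moments of inertia: I_A = (63.8)(0.108)² = 0.7442 kg·m²; I_B = ½(112)(0.170)² = 1.618 kg·m²; I_C = (7.17)(0.377)² = 1.019 kg·m².
Taking A's sense as positive: L = (0.7442)(39.9) − (1.618)(11.5) + (1.019)(49.0) = 61.01 kg·m²·rad/s.
Combined I = 0.7442 + 1.618 + 1.019 = 3.382 kg·m².
ω_f = L / I = 61.01 / 3.382 = 18.04 rad/s.

|ω_f| ≈ 18.0 rad/s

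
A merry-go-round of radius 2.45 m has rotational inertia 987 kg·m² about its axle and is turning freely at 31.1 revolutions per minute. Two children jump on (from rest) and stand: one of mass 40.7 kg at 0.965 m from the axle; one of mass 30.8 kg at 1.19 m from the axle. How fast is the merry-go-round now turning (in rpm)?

ω_f ≈ 28.7 rpm

The added mass arrives with no angular momentum about the axle, and any external torque about the axle is negligible, so the system's angular momentum is conserved.
Added inertia Σmr² = (40.7)(0.965)² + (30.8)(1.19)² = 81.52 kg·m²; I_f = 987.0 + 81.52 = 1069 kg·m².
ω_f = I_p ω_i / I_f = (987.0)(31.1) / 1069 = 28.73 rpm.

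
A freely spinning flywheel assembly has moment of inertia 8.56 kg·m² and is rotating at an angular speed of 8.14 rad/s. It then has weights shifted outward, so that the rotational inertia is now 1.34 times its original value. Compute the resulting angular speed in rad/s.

With no external torque about the axis, L is conserved: I₁ω₁ = I₂ω₂.
I₂ = 1.34 × 8.56 = 11.47 kg·m².
ω₂ = I₁ω₁ / I₂ = (8.560)(8.14 rad/s) / (11.47) = 6.075 rad/s.

ω₂ ≈ 6.07 rad/s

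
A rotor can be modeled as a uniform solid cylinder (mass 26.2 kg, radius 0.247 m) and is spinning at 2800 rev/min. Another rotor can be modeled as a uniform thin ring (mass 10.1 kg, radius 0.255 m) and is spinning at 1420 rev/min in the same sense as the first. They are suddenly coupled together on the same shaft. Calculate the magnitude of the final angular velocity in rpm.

The coupling torques are internal; angular momentum about the shared axis is conserved.
Moments of inertia: I_A = ½(26.2)(0.247)² = 0.7992 kg·m²; I_B = (10.1)(0.255)² = 0.6568 kg·m².
Taking A's sense as positive: L = (0.7992)(2800) + (0.6568)(1420) = 3170 kg·m²·rpm.
Combined I = 0.7992 + 0.6568 = 1.456 kg·m².
ω_f = L / I = 3170 / 1.456 = 2178 rpm.

|ω_f| ≈ 2180 rpm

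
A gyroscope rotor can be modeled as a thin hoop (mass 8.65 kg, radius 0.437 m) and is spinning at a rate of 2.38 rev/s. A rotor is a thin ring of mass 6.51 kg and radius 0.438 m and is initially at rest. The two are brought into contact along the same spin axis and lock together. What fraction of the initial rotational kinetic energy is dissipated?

fraction ≈ 0.431

No external torque acts about the common axis, so total angular momentum is conserved.
Moments of inertia: I_A = (8.65)(0.437)² = 1.652 kg·m²; I_B = (6.51)(0.438)² = 1.249 kg·m².
Taking A's sense as positive: L = (1.652)(2.38) = 3.931 kg·m²·rev/s.
Combined I = 1.652 + 1.249 = 2.901 kg·m².
ω_f = L / I = 3.931 / 2.901 = 1.355 rev/s.
KE_i = ½ΣIω² = 184.7 J; KE_f = ½(2.901)(8.516)² = 105.2 J.
Fraction dissipated = (KE_i − KE_f)/KE_i = 0.4305.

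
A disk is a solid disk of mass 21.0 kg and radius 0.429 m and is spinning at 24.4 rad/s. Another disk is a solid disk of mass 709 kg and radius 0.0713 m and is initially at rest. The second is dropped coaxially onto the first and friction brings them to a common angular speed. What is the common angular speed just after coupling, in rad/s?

No external torque acts about the common axis, so total angular momentum is conserved.
Moments of inertia: I_A = ½(21.0)(0.429)² = 1.932 kg·m²; I_B = ½(709)(0.0713)² = 1.802 kg·m².
Taking A's sense as positive: L = (1.932)(24.4) = 47.15 kg·m²·rad/s.
Combined I = 1.932 + 1.802 = 3.735 kg·m².
ω_f = L / I = 47.15 / 3.735 = 12.63 rad/s.

|ω_f| ≈ 12.6 rad/s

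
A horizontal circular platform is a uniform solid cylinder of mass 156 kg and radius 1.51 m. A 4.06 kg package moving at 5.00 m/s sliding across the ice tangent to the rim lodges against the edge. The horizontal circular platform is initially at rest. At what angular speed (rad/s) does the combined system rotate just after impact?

|ω_f| ≈ 0.164 rad/s

The axle reaction passes through the central axle and exerts no torque about it; angular momentum about the central axle is conserved through the impact.
I_p = ½(156)(1.51)² = 177.8 kg·m². Taking the sense of the package's angular momentum as positive, L_{package} = m v R = (4.06)(5.00)(1.51) = 30.65 kg·m²/s.
L_i = 0 + 30.65 = 30.65 kg·m²/s.
After sticking, I_f = I_p + m R² = 177.8 + (4.06)(1.51)² = 187.1 kg·m².
ω_f = L_i / I_f = 30.65 / 187.1 = 0.1638 rad/s.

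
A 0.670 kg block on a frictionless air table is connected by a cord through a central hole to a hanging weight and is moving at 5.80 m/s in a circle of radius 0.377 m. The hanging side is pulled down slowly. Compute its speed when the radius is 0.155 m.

Central (radial) force ⇒ zero torque about the center ⇒ m v r is constant.
v₂ = v₁ r₁ / r₂ = (5.80)(0.377) / (0.155) = 14.11 m/s.

v₂ ≈ 14.1 m/s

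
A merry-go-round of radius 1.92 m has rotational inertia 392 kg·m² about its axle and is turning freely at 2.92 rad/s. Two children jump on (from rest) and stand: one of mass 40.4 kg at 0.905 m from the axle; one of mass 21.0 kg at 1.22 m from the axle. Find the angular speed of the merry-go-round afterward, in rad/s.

No external torque acts about the axle; L_before = L_after.
Added inertia Σmr² = (40.4)(0.905)² + (21.0)(1.22)² = 64.35 kg·m²; I_f = 392.0 + 64.35 = 456.3 kg·m².
ω_f = I_p ω_i / I_f = (392.0)(2.92) / 456.3 = 2.508 rad/s.

ω_f ≈ 2.51 rad/s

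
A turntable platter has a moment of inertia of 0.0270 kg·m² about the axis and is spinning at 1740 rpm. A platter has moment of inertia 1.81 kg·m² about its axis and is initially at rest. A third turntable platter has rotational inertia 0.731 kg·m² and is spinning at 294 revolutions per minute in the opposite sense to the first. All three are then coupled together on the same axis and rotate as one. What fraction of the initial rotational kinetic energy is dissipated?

No external torque acts about the common axis, so total angular momentum is conserved.
Taking A's sense as positive: L = (0.02700)(1740) − (0.7310)(294) = -167.9 kg·m²·rpm.
Combined I = 0.02700 + 1.810 + 0.7310 = 2.568 kg·m².
ω_f = L / I = -167.9 / 2.568 = -65.39 rpm.
KE_i = ½ΣIω² = 794.7 J; KE_f = ½(2.568)(6.848)² = 60.22 J.
Fraction dissipated = (KE_i − KE_f)/KE_i = 0.9242.

fraction ≈ 0.924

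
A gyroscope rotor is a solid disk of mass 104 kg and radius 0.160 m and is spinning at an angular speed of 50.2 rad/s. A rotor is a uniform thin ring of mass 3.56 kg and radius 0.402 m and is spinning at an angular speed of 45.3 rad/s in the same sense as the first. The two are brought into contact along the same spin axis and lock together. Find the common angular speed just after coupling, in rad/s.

|ω_f| ≈ 48.7 rad/s

The coupling torques are internal; angular momentum about the shared axis is conserved.
Moments of inertia: I_A = ½(104)(0.160)² = 1.331 kg·m²; I_B = (3.56)(0.402)² = 0.5753 kg·m².
Taking A's sense as positive: L = (1.331)(50.2) + (0.5753)(45.3) = 92.89 kg·m²·rad/s.
Combined I = 1.331 + 0.5753 = 1.907 kg·m².
ω_f = L / I = 92.89 / 1.907 = 48.72 rad/s.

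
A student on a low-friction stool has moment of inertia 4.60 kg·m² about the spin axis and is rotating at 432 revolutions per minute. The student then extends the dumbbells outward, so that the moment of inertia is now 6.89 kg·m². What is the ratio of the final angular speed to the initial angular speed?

ω₂/ω₁ ≈ 0.668

With no external torque about the axis, L is conserved: I₁ω₁ = I₂ω₂.
ω₂/ω₁ = I₁/I₂ = 4.600 / 6.890 = 0.6676.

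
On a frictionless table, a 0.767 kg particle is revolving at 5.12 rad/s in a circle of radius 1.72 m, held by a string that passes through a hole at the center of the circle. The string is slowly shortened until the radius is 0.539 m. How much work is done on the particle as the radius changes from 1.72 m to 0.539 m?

No torque about the axis ⇒ m r₁² ω₁ = m r₂² ω₂.
ω₂ = ω₁ (r₁/r₂)² = (5.12)(1.72/0.539)² = 52.14 rad/s.
W = ΔKE = ½m(v₂² − v₁²) = 273.1 J.

W ≈ 273 J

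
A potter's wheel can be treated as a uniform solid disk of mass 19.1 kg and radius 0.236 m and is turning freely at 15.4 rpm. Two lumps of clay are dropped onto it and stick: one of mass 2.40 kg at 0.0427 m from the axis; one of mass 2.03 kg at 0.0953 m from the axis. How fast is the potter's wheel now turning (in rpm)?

ω_f ≈ 14.8 rpm

The added mass arrives with no angular momentum about the axis, and any external torque about the axis is negligible, so the system's angular momentum is conserved.
I_p = ½(19.1)(0.236)² = 0.5319 kg·m².
Added inertia Σmr² = (2.40)(0.0427)² + (2.03)(0.0953)² = 0.02281 kg·m²; I_f = 0.5319 + 0.02281 = 0.5547 kg·m².
ω_f = I_p ω_i / I_f = (0.5319)(15.4) / 0.5547 = 14.77 rpm.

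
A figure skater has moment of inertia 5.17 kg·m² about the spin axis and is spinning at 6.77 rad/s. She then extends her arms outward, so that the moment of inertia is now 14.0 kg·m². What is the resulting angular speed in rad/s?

With no external torque about the axis, L is conserved: I₁ω₁ = I₂ω₂.
ω₂ = I₁ω₁ / I₂ = (5.170)(6.77 rad/s) / (14.00) = 2.500 rad/s.

ω₂ ≈ 2.50 rad/s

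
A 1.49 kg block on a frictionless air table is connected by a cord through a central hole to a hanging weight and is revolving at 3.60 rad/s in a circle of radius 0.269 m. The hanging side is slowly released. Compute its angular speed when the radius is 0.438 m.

The constraining force is radial, so m r² ω about the center is conserved.
ω₂ = ω₁ (r₁/r₂)² = (3.60)(0.269/0.438)² = 1.358 rad/s.

ω₂ ≈ 1.36 rad/s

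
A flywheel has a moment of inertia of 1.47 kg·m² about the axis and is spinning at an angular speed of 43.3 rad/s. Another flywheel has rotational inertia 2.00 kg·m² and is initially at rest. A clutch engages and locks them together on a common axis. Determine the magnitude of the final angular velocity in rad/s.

The coupling torques are internal; angular momentum about the shared axis is conserved.
Taking A's sense as positive: L = (1.470)(43.3) = 63.65 kg·m²·rad/s.
Combined I = 1.470 + 2.000 = 3.470 kg·m².
ω_f = L / I = 63.65 / 3.470 = 18.34 rad/s.

|ω_f| ≈ 18.3 rad/s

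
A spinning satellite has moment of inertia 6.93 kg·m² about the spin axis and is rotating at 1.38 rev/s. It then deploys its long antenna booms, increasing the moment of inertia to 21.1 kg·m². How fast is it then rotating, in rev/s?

No external torque acts about the spin axis, so angular momentum is conserved.
ω₂ = I₁ω₁ / I₂ = (6.930)(1.38 rev/s) / (21.10) = 0.4532 rev/s.

ω₂ ≈ 0.453 rev/s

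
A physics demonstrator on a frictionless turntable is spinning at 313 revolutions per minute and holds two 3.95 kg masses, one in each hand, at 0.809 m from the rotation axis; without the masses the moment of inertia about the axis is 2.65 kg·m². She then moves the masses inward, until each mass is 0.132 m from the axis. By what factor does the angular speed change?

With no external torque about the axis, L is conserved: I₁ω₁ = I₂ω₂.
I₁ = 2.65 + 2(3.95)(0.809)² = 7.820 kg·m²; I₂ = 2.65 + 2(3.95)(0.132)² = 2.788 kg·m².
ω₂/ω₁ = I₁/I₂ = 7.820 / 2.788 = 2.805.

ω₂/ω₁ ≈ 2.81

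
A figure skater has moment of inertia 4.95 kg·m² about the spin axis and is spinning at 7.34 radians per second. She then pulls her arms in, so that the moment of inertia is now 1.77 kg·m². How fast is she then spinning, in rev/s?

ω₂ ≈ 3.27 rev/s

Angular momentum about the spin axis is conserved since the torque about it is zero.
ω₂ = I₁ω₁ / I₂ = (4.950)(7.34 rad/s) / (1.770) = 20.53 rad/s = 3.267 rev/s.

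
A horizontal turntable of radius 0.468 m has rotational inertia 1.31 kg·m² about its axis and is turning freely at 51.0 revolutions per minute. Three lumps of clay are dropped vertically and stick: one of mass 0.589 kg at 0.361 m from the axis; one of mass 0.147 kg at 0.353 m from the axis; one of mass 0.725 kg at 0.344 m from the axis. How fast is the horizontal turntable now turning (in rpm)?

ω_f ≈ 44.8 rpm

No external torque acts about the axis; L_before = L_after.
Added inertia Σmr² = (0.589)(0.361)² + (0.147)(0.353)² + (0.725)(0.344)² = 0.1809 kg·m²; I_f = 1.310 + 0.1809 = 1.491 kg·m².
ω_f = I_p ω_i / I_f = (1.310)(51.0) / 1.491 = 44.81 rpm.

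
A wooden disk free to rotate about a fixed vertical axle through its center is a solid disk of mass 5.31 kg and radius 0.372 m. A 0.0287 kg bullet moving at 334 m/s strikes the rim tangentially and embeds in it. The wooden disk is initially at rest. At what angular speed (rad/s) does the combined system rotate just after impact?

|ω_f| ≈ 9.60 rad/s

The axle reaction passes through the axle and exerts no torque about it; angular momentum about the axle is conserved through the impact.
I_p = ½(5.31)(0.372)² = 0.3674 kg·m². Taking the sense of the bullet's angular momentum as positive, L_{bullet} = m v R = (0.0287)(334)(0.372) = 3.566 kg·m²/s.
L_i = 0 + 3.566 = 3.566 kg·m²/s.
After sticking, I_f = I_p + m R² = 0.3674 + (0.0287)(0.372)² = 0.3714 kg·m².
ω_f = L_i / I_f = 3.566 / 0.3714 = 9.602 rad/s.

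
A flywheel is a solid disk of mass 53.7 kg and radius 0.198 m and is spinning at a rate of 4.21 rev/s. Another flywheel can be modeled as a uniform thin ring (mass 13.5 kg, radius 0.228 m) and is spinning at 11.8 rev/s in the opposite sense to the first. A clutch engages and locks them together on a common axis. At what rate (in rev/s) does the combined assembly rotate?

No external torque acts about the common axis, so total angular momentum is conserved.
Moments of inertia: I_A = ½(53.7)(0.198)² = 1.053 kg·m²; I_B = (13.5)(0.228)² = 0.7018 kg·m².
Taking A's sense as positive: L = (1.053)(4.21) − (0.7018)(11.8) = -3.849 kg·m²·rev/s.
Combined I = 1.053 + 0.7018 = 1.754 kg·m².
ω_f = L / I = -3.849 / 1.754 = -2.194 rev/s.

|ω_f| ≈ 2.19 rev/s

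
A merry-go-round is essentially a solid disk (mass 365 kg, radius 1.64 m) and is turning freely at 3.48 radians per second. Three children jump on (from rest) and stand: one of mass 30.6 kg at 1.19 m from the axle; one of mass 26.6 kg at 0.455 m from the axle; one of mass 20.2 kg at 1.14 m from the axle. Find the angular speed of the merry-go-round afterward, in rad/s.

No external torque acts about the axle; L_before = L_after.
I_p = ½(365)(1.64)² = 490.9 kg·m².
Added inertia Σmr² = (30.6)(1.19)² + (26.6)(0.455)² + (20.2)(1.14)² = 75.09 kg·m²; I_f = 490.9 + 75.09 = 565.9 kg·m².
ω_f = I_p ω_i / I_f = (490.9)(3.48) / 565.9 = 3.018 rad/s.

ω_f ≈ 3.02 rad/s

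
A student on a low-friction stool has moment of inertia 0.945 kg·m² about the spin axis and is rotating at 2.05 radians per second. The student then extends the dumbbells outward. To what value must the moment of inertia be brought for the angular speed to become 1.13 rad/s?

With no external torque about the axis, L is conserved: I₁ω₁ = I₂ω₂.
I₂ = I₁ω₁ / ω₂ = (0.945)(2.05) / (1.13) = 1.714 kg·m².

I₂ ≈ 1.71 kg·m²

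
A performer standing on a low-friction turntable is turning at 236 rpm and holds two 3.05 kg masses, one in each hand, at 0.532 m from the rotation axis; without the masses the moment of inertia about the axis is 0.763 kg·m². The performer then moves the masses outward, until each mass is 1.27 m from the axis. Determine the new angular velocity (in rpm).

No external torque acts about the spin axis, so angular momentum is conserved.
I₁ = 0.763 + 2(3.05)(0.532)² = 2.489 kg·m²; I₂ = 0.763 + 2(3.05)(1.27)² = 10.60 kg·m².
ω₂ = I₁ω₁ / I₂ = (2.489)(236 rpm) / (10.60) = 55.42 rpm.

ω₂ ≈ 55.4 rpm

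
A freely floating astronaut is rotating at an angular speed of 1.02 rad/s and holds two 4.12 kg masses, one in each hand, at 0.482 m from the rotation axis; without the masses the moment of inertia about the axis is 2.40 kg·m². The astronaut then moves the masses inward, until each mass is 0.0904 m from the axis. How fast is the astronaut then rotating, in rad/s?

ω₂ ≈ 1.78 rad/s

Angular momentum about the spin axis is conserved since the torque about it is zero.
I₁ = 2.40 + 2(4.12)(0.482)² = 4.314 kg·m²; I₂ = 2.40 + 2(4.12)(0.0904)² = 2.467 kg·m².
ω₂ = I₁ω₁ / I₂ = (4.314)(1.02 rad/s) / (2.467) = 1.784 rad/s.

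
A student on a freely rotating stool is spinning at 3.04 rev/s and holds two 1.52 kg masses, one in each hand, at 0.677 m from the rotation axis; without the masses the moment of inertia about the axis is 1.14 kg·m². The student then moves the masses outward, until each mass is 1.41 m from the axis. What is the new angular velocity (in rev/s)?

With no external torque about the axis, L is conserved: I₁ω₁ = I₂ω₂.
I₁ = 1.14 + 2(1.52)(0.677)² = 2.533 kg·m²; I₂ = 1.14 + 2(1.52)(1.41)² = 7.184 kg·m².
ω₂ = I₁ω₁ / I₂ = (2.533)(3.04 rev/s) / (7.184) = 1.072 rev/s.

ω₂ ≈ 1.07 rev/s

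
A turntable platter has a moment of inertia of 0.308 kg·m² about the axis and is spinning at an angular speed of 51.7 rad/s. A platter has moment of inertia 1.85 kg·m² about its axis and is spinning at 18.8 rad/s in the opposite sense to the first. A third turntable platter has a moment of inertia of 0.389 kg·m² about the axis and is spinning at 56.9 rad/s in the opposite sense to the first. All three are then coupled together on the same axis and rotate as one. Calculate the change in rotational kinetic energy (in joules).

ΔKE ≈ -1040 J

No external torque acts about the common axis, so total angular momentum is conserved.
Taking A's sense as positive: L = (0.3080)(51.7) − (1.850)(18.8) − (0.3890)(56.9) = -40.99 kg·m²·rad/s.
Combined I = 0.3080 + 1.850 + 0.3890 = 2.547 kg·m².
ω_f = L / I = -40.99 / 2.547 = -16.09 rad/s.
KE_i = ½ΣIω² = 1368 J; KE_f = ½(2.547)(16.09)² = 329.8 J.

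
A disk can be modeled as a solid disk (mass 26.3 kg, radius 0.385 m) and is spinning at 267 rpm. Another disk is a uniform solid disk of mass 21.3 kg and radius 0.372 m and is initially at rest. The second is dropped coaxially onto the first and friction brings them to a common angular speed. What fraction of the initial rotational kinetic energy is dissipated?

fraction ≈ 0.431

No external torque acts about the common axis, so total angular momentum is conserved.
Moments of inertia: I_A = ½(26.3)(0.385)² = 1.949 kg·m²; I_B = ½(21.3)(0.372)² = 1.474 kg·m².
Taking A's sense as positive: L = (1.949)(267) = 520.4 kg·m²·rpm.
Combined I = 1.949 + 1.474 = 3.423 kg·m².
ω_f = L / I = 520.4 / 3.423 = 152.0 rpm.
KE_i = ½ΣIω² = 761.9 J; KE_f = ½(3.423)(15.92)² = 433.9 J.
Fraction dissipated = (KE_i − KE_f)/KE_i = 0.4306.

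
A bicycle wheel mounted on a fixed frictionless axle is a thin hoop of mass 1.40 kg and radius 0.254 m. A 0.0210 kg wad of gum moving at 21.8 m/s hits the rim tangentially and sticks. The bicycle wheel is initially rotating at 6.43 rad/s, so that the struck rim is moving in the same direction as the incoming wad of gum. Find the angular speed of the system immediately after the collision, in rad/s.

The axle reaction passes through the axle and exerts no torque about it; angular momentum about the axle is conserved through the impact.
I_p = (1.40)(0.254)² = 0.09032 kg·m². Taking the sense of the wad of gum's angular momentum as positive, L_{wad} = m v R = (0.0210)(21.8)(0.254) = 0.1163 kg·m²/s.
L_i = +I_p ω_p + m v R = +(0.09032)(6.43) + 0.1163 = 0.6971 kg·m²/s.
After sticking, I_f = I_p + m R² = 0.09032 + (0.0210)(0.254)² = 0.09168 kg·m².
ω_f = L_i / I_f = 0.6971 / 0.09168 = 7.603 rad/s.

|ω_f| ≈ 7.60 rad/s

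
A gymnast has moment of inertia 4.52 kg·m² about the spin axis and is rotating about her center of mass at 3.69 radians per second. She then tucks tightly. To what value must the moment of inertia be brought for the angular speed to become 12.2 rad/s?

I₂ ≈ 1.37 kg·m²

Angular momentum about the spin axis is conserved since the torque about it is zero.
I₂ = I₁ω₁ / ω₂ = (4.52)(3.69) / (12.2) = 1.367 kg·m².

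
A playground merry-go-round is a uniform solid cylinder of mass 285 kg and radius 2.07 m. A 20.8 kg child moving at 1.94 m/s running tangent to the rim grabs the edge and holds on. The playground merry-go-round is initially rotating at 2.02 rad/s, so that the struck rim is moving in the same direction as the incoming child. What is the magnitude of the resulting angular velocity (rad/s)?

|ω_f| ≈ 1.88 rad/s

The axle reaction passes through the axle and exerts no torque about it; angular momentum about the axle is conserved through the impact.
I_p = ½(285)(2.07)² = 610.6 kg·m². Taking the sense of the child's angular momentum as positive, L_{child} = m v R = (20.8)(1.94)(2.07) = 83.53 kg·m²/s.
L_i = +I_p ω_p + m v R = +(610.6)(2.02) + 83.53 = 1317 kg·m²/s.
After sticking, I_f = I_p + m R² = 610.6 + (20.8)(2.07)² = 699.7 kg·m².
ω_f = L_i / I_f = 1317 / 699.7 = 1.882 rad/s.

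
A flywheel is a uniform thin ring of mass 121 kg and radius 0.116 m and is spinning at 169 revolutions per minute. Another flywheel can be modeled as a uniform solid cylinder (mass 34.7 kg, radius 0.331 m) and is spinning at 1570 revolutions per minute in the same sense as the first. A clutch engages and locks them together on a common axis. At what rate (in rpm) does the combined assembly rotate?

|ω_f| ≈ 924 rpm

The coupling torques are internal; angular momentum about the shared axis is conserved.
Moments of inertia: I_A = (121)(0.116)² = 1.628 kg·m²; I_B = ½(34.7)(0.331)² = 1.901 kg·m².
Taking A's sense as positive: L = (1.628)(169) + (1.901)(1570) = 3260 kg·m²·rpm.
Combined I = 1.628 + 1.901 = 3.529 kg·m².
ω_f = L / I = 3260 / 3.529 = 923.6 rpm.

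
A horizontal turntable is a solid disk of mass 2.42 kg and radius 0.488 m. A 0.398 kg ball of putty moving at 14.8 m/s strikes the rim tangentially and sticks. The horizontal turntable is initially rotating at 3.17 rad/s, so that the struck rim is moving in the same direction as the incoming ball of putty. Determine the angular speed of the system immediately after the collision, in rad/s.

|ω_f| ≈ 9.89 rad/s

The axle reaction passes through the axle and exerts no torque about it; angular momentum about the axle is conserved through the impact.
I_p = ½(2.42)(0.488)² = 0.2882 kg·m². Taking the sense of the ball of putty's angular momentum as positive, L_{ball} = m v R = (0.398)(14.8)(0.488) = 2.875 kg·m²/s.
L_i = +I_p ω_p + m v R = +(0.2882)(3.17) + 2.875 = 3.788 kg·m²/s.
After sticking, I_f = I_p + m R² = 0.2882 + (0.398)(0.488)² = 0.3829 kg·m².
ω_f = L_i / I_f = 3.788 / 0.3829 = 9.892 rad/s.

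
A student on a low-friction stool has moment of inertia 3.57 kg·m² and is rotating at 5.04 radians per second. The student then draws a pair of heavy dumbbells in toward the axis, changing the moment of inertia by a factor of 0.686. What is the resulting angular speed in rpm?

With no external torque about the axis, L is conserved: I₁ω₁ = I₂ω₂.
I₂ = 0.686 × 3.57 = 2.449 kg·m².
ω₂ = I₁ω₁ / I₂ = (3.570)(5.04 rad/s) / (2.449) = 7.347 rad/s = 70.16 rpm.

ω₂ ≈ 70.2 rpm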